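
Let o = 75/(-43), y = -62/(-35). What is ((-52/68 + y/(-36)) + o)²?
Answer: 1387874842561/212087880900 ≈ 6.5439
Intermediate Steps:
y = 62/35 (y = -62*(-1/35) = 62/35 ≈ 1.7714)
o = -75/43 (o = 75*(-1/43) = -75/43 ≈ -1.7442)
((-52/68 + y/(-36)) + o)² = ((-52/68 + (62/35)/(-36)) - 75/43)² = ((-52*1/68 + (62/35)*(-1/36)) - 75/43)² = ((-13/17 - 31/630) - 75/43)² = (-8717/10710 - 75/43)² = (-1178081/460530)² = 1387874842561/212087880900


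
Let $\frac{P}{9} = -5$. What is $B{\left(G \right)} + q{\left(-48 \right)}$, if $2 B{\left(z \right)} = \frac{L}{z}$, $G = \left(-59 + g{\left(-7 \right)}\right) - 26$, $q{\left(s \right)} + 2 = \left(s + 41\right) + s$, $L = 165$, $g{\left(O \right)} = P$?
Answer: $- \frac{2997}{52} \approx -57.635$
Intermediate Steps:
$P = -45$ ($P = 9 \left(-5\right) = -45$)
$g{\left(O \right)} = -45$
$q{\left(s \right)} = 39 + 2 s$ ($q{\left(s \right)} = -2 + \left(\left(s + 41\right) + s\right) = -2 + \left(\left(41 + s\right) + s\right) = -2 + \left(41 + 2 s\right) = 39 + 2 s$)
$G = -130$ ($G = \left(-59 - 45\right) - 26 = -104 - 26 = -130$)
$B{\left(z \right)} = \frac{165}{2 z}$ ($B{\left(z \right)} = \frac{165 \frac{1}{z}}{2} = \frac{165}{2 z}$)
$B{\left(G \right)} + q{\left(-48 \right)} = \frac{165}{2 \left(-130\right)} + \left(39 + 2 \left(-48\right)\right) = \frac{165}{2} \left(- \frac{1}{130}\right) + \left(39 - 96\right) = - \frac{33}{52} - 57 = - \frac{2997}{52}$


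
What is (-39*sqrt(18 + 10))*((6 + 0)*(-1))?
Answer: 468*sqrt(7) ≈ 1238.2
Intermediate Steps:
(-39*sqrt(18 + 10))*((6 + 0)*(-1)) = (-78*sqrt(7))*(6*(-1)) = -78*sqrt(7)*(-6) = 468*sqrt(7)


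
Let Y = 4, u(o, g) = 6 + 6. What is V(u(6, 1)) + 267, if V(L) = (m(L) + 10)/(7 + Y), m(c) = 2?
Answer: 2949/11 ≈ 268.09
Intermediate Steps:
u(o, g) = 12
V(L) = 12/11 (V(L) = (2 + 10)/(7 + 4) = 12/11)
V(u(6, 1)) + 267 = 12/11 + 267 = 2949/11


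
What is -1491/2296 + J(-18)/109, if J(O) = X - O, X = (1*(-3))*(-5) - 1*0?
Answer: -12393/35752 ≈ -0.34664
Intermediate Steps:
X = 15 (X = -3*(-5) + 0 = 15 + 0 = 15)
J(O) = 15 - O
-1491/2296 + J(-18)/109 = -1491/2296 + (15 - 1*(-18))/109 = -1491*1/2296 + (15 + 18)*(1/109) = -213/328 + 33*(1/109) = -213/328 + 33/109 = -12393/35752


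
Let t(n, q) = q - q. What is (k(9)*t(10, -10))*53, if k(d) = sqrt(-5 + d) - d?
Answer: 0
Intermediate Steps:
t(n, q) = 0
(k(9)*t(10, -10))*53 = ((sqrt(-5 + 9) - 1*9)*0)*53 = ((sqrt(4) - 9)*0)*53 = ((2 - 9)*0)*53 = -7*0*53 = 0*53 = 0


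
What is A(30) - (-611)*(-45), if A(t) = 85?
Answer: -27410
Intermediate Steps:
A(30) - (-611)*(-45) = 85 - (-611)*(-45) = 85 - 1*27495 = 85 - 27495 = -27410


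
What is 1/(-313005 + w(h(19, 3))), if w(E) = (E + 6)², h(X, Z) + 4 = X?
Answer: -1/312564 ≈ -3.1993e-6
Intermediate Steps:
h(X, Z) = -4 + X
w(E) = (6 + E)²
1/(-313005 + w(h(19, 3))) = 1/(-313005 + (6 + (-4 + 19))²) = 1/(-313005 + (6 + 15)²) = 1/(-313005 + 21²) = 1/(-313005 + 441) = 1/(-312564) = -1/312564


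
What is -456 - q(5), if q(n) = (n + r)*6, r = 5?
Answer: -516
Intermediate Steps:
q(n) = 30 + 6*n (q(n) = (n + 5)*6 = (5 + n)*6 = 30 + 6*n)
-456 - q(5) = -456 - (30 + 6*5) = -456 - (30 + 30) = -456 - 1*60 = -456 - 60 = -516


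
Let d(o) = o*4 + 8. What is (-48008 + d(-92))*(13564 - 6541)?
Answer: -339688464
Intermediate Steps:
d(o) = 8 + 4*o (d(o) = 4*o + 8 = 8 + 4*o)
(-48008 + d(-92))*(13564 - 6541) = (-48008 + (8 + 4*(-92)))*(13564 - 6541) = (-48008 + (8 - 368))*7023 = (-48008 - 360)*7023 = -48368*7023 = -339688464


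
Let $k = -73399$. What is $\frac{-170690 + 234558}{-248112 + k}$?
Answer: $- \frac{63868}{321511} \approx -0.19865$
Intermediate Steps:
$\frac{-170690 + 234558}{-248112 + k} = \frac{-170690 + 234558}{-248112 - 73399} = \frac{63868}{-321511} = 63868 \left(- \frac{1}{321511}\right) = - \frac{63868}{321511}$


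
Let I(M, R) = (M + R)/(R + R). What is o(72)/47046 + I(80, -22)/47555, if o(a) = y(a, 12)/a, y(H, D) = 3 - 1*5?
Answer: -25081117/885959921880 ≈ -2.8310e-5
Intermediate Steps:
I(M, R) = (M + R)/(2*R) (I(M, R) = (M + R)/((2*R)) = (M + R)*(1/(2*R)) = (M + R)/(2*R))
y(H, D) = -2 (y(H, D) = 3 - 5 = -2)
o(a) = -2/a
o(72)/47046 + I(80, -22)/47555 = -2/72/47046 + ((½)*(80 - 22)/(-22))/47555 = -2*1/72*(1/47046) + ((½)*(-1/22)*58)*(1/47555) = -1/36*1/47046 - 29/22*1/47555 = -1/1693656 - 29/1046210 = -25081117/885959921880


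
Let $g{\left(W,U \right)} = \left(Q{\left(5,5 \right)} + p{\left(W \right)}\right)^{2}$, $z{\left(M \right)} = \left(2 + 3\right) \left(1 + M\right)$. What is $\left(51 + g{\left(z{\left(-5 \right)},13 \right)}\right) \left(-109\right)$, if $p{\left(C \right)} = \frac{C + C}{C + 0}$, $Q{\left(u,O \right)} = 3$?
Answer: $-8284$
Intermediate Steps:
$z{\left(M \right)} = 5 + 5 M$ ($z{\left(M \right)} = 5 \left(1 + M\right) = 5 + 5 M$)
$p{\left(C \right)} = 2$ ($p{\left(C \right)} = \frac{2 C}{C} = 2$)
$g{\left(W,U \right)} = 25$ ($g{\left(W,U \right)} = \left(3 + 2\right)^{2} = 5^{2} = 25$)
$\left(51 + g{\left(z{\left(-5 \right)},13 \right)}\right) \left(-109\right) = \left(51 + 25\right) \left(-109\right) = 76 \left(-109\right) = -8284$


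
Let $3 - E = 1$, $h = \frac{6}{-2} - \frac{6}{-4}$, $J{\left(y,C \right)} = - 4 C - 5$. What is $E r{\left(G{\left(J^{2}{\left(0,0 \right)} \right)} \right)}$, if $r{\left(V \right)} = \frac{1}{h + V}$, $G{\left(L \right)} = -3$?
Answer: $- \frac{4}{9} \approx -0.44444$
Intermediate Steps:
$J{\left(y,C \right)} = -5 - 4 C$
$h = - \frac{3}{2}$ ($h = 6 \left(- \frac{1}{2}\right) - - \frac{3}{2} = -3 + \frac{3}{2} = - \frac{3}{2} \approx -1.5$)
$E = 2$ ($E = 3 - 1 = 2$)
$r{\left(V \right)} = \frac{1}{- \frac{3}{2} + V}$
$E r{\left(G{\left(J^{2}{\left(0,0 \right)} \right)} \right)} = 2 \frac{2}{-3 + 2 \left(-3\right)} = 2 \frac{2}{-3 - 6} = 2 \frac{2}{-9} = 2 \cdot 2 \left(- \frac{1}{9}\right) = 2 \left(- \frac{2}{9}\right) = - \frac{4}{9}$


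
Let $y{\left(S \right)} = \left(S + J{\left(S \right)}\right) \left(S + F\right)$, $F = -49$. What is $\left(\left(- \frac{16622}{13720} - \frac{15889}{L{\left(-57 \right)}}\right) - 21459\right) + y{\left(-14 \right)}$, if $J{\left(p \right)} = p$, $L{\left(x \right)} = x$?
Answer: $- \frac{7592614087}{391020} \approx -19417.0$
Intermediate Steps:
$y{\left(S \right)} = 2 S \left(-49 + S\right)$ ($y{\left(S \right)} = \left(S + S\right) \left(S - 49\right) = 2 S \left(-49 + S\right)$)
$\left(\left(- \frac{16622}{13720} - \frac{15889}{L{\left(-57 \right)}}\right) - 21459\right) + y{\left(-14 \right)} = \left(\left(- \frac{16622}{13720} - \frac{15889}{-57}\right) - 21459\right) + 2 \left(-14\right) \left(-49 - 14\right) = \left(\left(\left(-16622\right) \frac{1}{13720} - - \frac{15889}{57}\right) - 21459\right) + 2 \left(-14\right) \left(-63\right) = \left(\left(- \frac{8311}{6860} + \frac{15889}{57}\right) - 21459\right) + 1764 = \left(\frac{108524813}{391020} - 21459\right) + 1764 = - \frac{8282373367}{391020} + 1764 = - \frac{7592614087}{391020}$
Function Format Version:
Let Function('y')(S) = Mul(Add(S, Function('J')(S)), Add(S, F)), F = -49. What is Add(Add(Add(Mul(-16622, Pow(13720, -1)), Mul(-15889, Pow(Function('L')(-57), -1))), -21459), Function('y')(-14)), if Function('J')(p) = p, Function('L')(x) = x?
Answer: Rational(-7592614087, 391020) ≈ -19417.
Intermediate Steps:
Function('y')(S) = Mul(2, S, Add(-49, S)) (Function('y')(S) = Mul(Add(S, S), Add(S, -49)) = Mul(Mul(2, S), Add(-49, S)) = Mul(2, S, Add(-49, S)))
Add(Add(Add(Mul(-16622, Pow(13720, -1)), Mul(-15889, Pow(Function('L')(-57), -1))), -21459), Function('y')(-14)) = Add(Add(Add(Mul(-16622, Pow(13720, -1)), Mul(-15889, Pow(-57, -1))), -21459), Mul(2, -14, Add(-49, -14))) = Add(Add(Add(Mul(-16622, Rational(1, 13720)), Mul(-15889, Rational(-1, 57))), -21459), Mul(2, -14, -63)) = Add(Add(Add(Rational(-8311, 6860), Rational(15889, 57)), -21459), 1764) = Add(Add(Rational(108524813, 391020), -21459), 1764) = Add(Rational(-8282373367, 391020), 1764) = Rational(-7592614087, 391020)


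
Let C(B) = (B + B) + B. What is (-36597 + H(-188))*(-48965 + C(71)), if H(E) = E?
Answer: 1793342320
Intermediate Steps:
C(B) = 3*B (C(B) = 2*B + B = 3*B)
(-36597 + H(-188))*(-48965 + C(71)) = (-36597 - 188)*(-48965 + 3*71) = -36785*(-48965 + 213) = -36785*(-48752) = 1793342320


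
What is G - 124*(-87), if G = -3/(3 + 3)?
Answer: 21575/2 ≈ 10788.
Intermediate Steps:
G = -½ (G = -3/6 = -3*⅙ = -½ ≈ -0.50000)
G - 124*(-87) = -½ - 124*(-87) = -½ + 10788 = 21575/2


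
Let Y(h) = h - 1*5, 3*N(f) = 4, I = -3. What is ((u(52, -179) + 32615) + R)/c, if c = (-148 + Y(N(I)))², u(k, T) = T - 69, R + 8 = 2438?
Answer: 44739/29575 ≈ 1.5127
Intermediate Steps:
R = 2430 (R = -8 + 2438 = 2430)
N(f) = 4/3 (N(f) = (⅓)*4 = 4/3)
u(k, T) = -69 + T
Y(h) = -5 + h (Y(h) = h - 5 = -5 + h)
c = 207025/9 (c = (-148 + (-5 + 4/3))² = (-148 - 11/3)² = (-455/3)² = 207025/9 ≈ 23003.)
((u(52, -179) + 32615) + R)/c = (((-69 - 179) + 32615) + 2430)/(207025/9) = ((-248 + 32615) + 2430)*(9/207025) = (32367 + 2430)*(9/207025) = 34797*(9/207025) = 44739/29575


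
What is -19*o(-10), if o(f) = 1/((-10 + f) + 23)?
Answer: -19/3 ≈ -6.3333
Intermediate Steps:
o(f) = 1/(13 + f)
-19*o(-10) = -19/(13 - 10) = -19/3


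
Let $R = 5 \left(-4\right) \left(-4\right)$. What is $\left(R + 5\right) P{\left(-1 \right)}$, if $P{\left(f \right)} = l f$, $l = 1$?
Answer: $-85$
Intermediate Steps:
$R = 80$ ($R = \left(-20\right) \left(-4\right) = 80$)
$P{\left(f \right)} = f$ ($P{\left(f \right)} = 1 f = f$)
$\left(R + 5\right) P{\left(-1 \right)} = \left(80 + 5\right) \left(-1\right) = 85 \left(-1\right) = -85$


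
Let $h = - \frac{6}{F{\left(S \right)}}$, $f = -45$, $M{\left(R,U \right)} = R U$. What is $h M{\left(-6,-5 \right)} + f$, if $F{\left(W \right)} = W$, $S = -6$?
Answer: $-15$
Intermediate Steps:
$h = 1$ ($h = - \frac{6}{-6} = \left(-6\right) \left(- \frac{1}{6}\right) = 1$)
$h M{\left(-6,-5 \right)} + f = 1 \left(\left(-6\right) \left(-5\right)\right) - 45 = 1 \cdot 30 - 45 = 30 - 45 = -15$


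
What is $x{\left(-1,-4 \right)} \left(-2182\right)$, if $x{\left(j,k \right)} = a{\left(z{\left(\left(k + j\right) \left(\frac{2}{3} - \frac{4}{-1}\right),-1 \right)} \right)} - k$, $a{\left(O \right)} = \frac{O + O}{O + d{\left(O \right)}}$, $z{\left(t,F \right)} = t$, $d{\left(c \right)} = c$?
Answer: $-10910$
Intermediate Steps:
$a{\left(O \right)} = 1$ ($a{\left(O \right)} = \frac{O + O}{O + O} = \frac{2 O}{2 O} = 2 O \frac{1}{2 O} = 1$)
$x{\left(j,k \right)} = 1 - k$
$x{\left(-1,-4 \right)} \left(-2182\right) = \left(1 - -4\right) \left(-2182\right) = \left(1 + 4\right) \left(-2182\right) = 5 \left(-2182\right) = -10910$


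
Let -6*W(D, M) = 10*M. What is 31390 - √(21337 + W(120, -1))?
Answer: 31390 - 4*√12003/3 ≈ 31244.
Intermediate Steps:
W(D, M) = -5*M/3
31390 - √(21337 + W(120, -1)) = 31390 - √(21337 - 5/3*(-1)) = 31390 - √(21337 + 5/3) = 31390 - √(64016/3) = 31390 - 4*√12003/3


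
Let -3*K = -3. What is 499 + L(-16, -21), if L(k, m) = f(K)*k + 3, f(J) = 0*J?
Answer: 502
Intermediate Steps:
K = 1 (K = -⅓*(-3) = 1)
f(J) = 0
L(k, m) = 3 (L(k, m) = 0*k + 3 = 0 + 3 = 3)
499 + L(-16, -21) = 499 + 3 = 502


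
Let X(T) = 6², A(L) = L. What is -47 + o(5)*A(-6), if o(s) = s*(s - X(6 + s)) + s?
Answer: 853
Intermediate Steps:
X(T) = 36
o(s) = s + s*(-36 + s) (o(s) = s*(s - 1*36) + s = s*(s - 36) + s = s*(-36 + s) + s = s + s*(-36 + s))
-47 + o(5)*A(-6) = -47 + (5*(-35 + 5))*(-6) = -47 + (5*(-30))*(-6) = -47 - 150*(-6) = -47 + 900 = 853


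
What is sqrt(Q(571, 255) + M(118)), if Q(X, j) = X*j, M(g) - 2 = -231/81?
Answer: 4*sqrt(737121)/9 ≈ 381.58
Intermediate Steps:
M(g) = -23/27 (M(g) = 2 - 231/81 = 2 - 231*1/81 = 2 - 77/27 = -23/27)
sqrt(Q(571, 255) + M(118)) = sqrt(571*255 - 23/27) = sqrt(145605 - 23/27) = sqrt(3931312/27) = 4*sqrt(737121)/9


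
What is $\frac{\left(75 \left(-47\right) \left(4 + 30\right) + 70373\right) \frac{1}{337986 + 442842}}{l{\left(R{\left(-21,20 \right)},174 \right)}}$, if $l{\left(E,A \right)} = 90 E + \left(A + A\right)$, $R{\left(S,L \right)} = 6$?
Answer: $- \frac{49477}{693375264} \approx -7.1357 \cdot 10^{-5}$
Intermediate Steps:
$l{\left(E,A \right)} = 2 A + 90 E$ ($l{\left(E,A \right)} = 90 E + 2 A = 2 A + 90 E$)
$\frac{\left(75 \left(-47\right) \left(4 + 30\right) + 70373\right) \frac{1}{337986 + 442842}}{l{\left(R{\left(-21,20 \right)},174 \right)}} = \frac{\left(75 \left(-47\right) \left(4 + 30\right) + 70373\right) \frac{1}{337986 + 442842}}{2 \cdot 174 + 90 \cdot 6} = \frac{\left(\left(-3525\right) 34 + 70373\right) \frac{1}{780828}}{348 + 540} = \frac{\left(-119850 + 70373\right) \frac{1}{780828}}{888} = \left(-49477\right) \frac{1}{780828} \cdot \frac{1}{888} = \left(- \frac{49477}{780828}\right) \frac{1}{888} = - \frac{49477}{693375264}$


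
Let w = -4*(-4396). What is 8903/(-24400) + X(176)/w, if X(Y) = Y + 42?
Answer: -9451947/26815600 ≈ -0.35248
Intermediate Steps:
X(Y) = 42 + Y
w = 17584
8903/(-24400) + X(176)/w = 8903/(-24400) + (42 + 176)/17584 = 8903*(-1/24400) + 218*(1/17584) = -8903/24400 + 109/8792 = -9451947/26815600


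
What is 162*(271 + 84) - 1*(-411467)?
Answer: 468977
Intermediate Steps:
162*(271 + 84) - 1*(-411467) = 162*355 + 411467 = 57510 + 411467 = 468977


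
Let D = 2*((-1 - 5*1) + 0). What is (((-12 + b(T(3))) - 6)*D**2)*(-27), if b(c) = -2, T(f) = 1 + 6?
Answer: 77760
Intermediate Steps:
T(f) = 7
D = -12 (D = 2*((-1 - 5) + 0) = 2*(-6 + 0) = 2*(-6) = -12)
(((-12 + b(T(3))) - 6)*D**2)*(-27) = (((-12 - 2) - 6)*(-12)**2)*(-27) = ((-14 - 6)*144)*(-27) = -20*144*(-27) = -2880*(-27) = 77760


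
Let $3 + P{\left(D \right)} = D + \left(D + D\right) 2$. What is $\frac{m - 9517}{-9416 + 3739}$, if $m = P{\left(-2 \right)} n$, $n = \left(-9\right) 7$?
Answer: $\frac{8698}{5677} \approx 1.5321$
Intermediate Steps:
$P{\left(D \right)} = -3 + 5 D$ ($P{\left(D \right)} = -3 + \left(D + \left(D + D\right) 2\right) = -3 + \left(D + 2 D 2\right) = -3 + \left(D + 4 D\right) = -3 + 5 D$)
$n = -63$
$m = 819$ ($m = \left(-3 + 5 \left(-2\right)\right) \left(-63\right) = \left(-3 - 10\right) \left(-63\right) = \left(-13\right) \left(-63\right) = 819$)
$\frac{m - 9517}{-9416 + 3739} = \frac{819 - 9517}{-9416 + 3739} = - \frac{8698}{-5677} = \left(-8698\right) \left(- \frac{1}{5677}\right) = \frac{8698}{5677}$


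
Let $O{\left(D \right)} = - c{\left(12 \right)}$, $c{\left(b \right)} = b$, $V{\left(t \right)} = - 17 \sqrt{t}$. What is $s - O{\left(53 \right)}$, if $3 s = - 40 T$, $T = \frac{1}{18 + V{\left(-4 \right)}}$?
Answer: $\frac{438}{37} - \frac{34 i}{111} \approx 11.838 - 0.30631 i$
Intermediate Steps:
$T = \frac{18 + 34 i}{1480}$ ($T = \frac{1}{18 - 17 \sqrt{-4}} = \frac{1}{18 - 17 \cdot 2 i} = \frac{1}{18 - 34 i} = \frac{18 + 34 i}{1480} \approx 0.012162 + 0.022973 i$)
$O{\left(D \right)} = -12$ ($O{\left(D \right)} = \left(-1\right) 12 = -12$)
$s = - \frac{6}{37} - \frac{34 i}{111}$ ($s = \frac{\left(-40\right) \left(\frac{9}{740} + \frac{17 i}{740}\right)}{3} = \frac{- \frac{18}{37} - \frac{34 i}{37}}{3} = - \frac{6}{37} - \frac{34 i}{111} \approx -0.16216 - 0.30631 i$)
$s - O{\left(53 \right)} = \left(- \frac{6}{37} - \frac{34 i}{111}\right) - -12 = \left(- \frac{6}{37} - \frac{34 i}{111}\right) + 12 = \frac{438}{37} - \frac{34 i}{111}$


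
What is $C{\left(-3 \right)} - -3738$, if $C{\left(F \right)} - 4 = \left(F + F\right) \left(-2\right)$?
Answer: $3754$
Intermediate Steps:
$C{\left(F \right)} = 4 - 4 F$ ($C{\left(F \right)} = 4 + \left(F + F\right) \left(-2\right) = 4 + 2 F \left(-2\right) = 4 - 4 F$)
$C{\left(-3 \right)} - -3738 = \left(4 - -12\right) - -3738 = \left(4 + 12\right) + 3738 = 16 + 3738 = 3754$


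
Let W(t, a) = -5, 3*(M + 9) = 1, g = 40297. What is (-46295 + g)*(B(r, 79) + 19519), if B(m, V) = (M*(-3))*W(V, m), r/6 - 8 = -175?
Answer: -116295222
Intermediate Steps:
r = -1002 (r = 48 + 6*(-175) = 48 - 1050 = -1002)
M = -26/3 (M = -9 + (⅓)*1 = -9 + ⅓ = -26/3 ≈ -8.6667)
B(m, V) = -130 (B(m, V) = -26/3*(-3)*(-5) = 26*(-5) = -130)
(-46295 + g)*(B(r, 79) + 19519) = (-46295 + 40297)*(-130 + 19519) = -5998*19389 = -116295222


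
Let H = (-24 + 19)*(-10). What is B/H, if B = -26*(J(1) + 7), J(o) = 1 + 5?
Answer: -169/25 ≈ -6.7600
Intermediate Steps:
J(o) = 6
H = 50 (H = -5*(-10) = 50)
B = -338 (B = -26*(6 + 7) = -26*13 = -338)
B/H = -338/50 = -338*1/50 = -169/25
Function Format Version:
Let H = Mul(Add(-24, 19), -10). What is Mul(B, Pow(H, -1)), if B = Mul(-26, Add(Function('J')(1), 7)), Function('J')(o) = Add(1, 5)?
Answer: Rational(-169, 25) ≈ -6.7600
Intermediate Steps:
Function('J')(o) = 6
H = 50 (H = Mul(-5, -10) = 50)
B = -338 (B = Mul(-26, Add(6, 7)) = Mul(-26, 13) = -338)
Mul(B, Pow(H, -1)) = Mul(-338, Pow(50, -1)) = Mul(-338, Rational(1, 50)) = Rational(-169, 25)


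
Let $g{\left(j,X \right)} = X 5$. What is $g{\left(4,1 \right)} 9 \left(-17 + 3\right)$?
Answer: $-630$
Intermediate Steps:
$g{\left(j,X \right)} = 5 X$
$g{\left(4,1 \right)} 9 \left(-17 + 3\right) = 5 \cdot 1 \cdot 9 \left(-17 + 3\right) = 5 \cdot 9 \left(-14\right) = 45 \left(-14\right) = -630$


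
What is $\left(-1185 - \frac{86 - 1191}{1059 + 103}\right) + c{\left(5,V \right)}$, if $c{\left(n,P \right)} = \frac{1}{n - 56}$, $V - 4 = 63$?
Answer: $- \frac{70170277}{59262} \approx -1184.1$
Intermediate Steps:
$V = 67$ ($V = 4 + 63 = 67$)
$c{\left(n,P \right)} = \frac{1}{-56 + n}$
$\left(-1185 - \frac{86 - 1191}{1059 + 103}\right) + c{\left(5,V \right)} = \left(-1185 - \frac{86 - 1191}{1059 + 103}\right) + \frac{1}{-56 + 5} = \left(-1185 - - \frac{1105}{1162}\right) + \frac{1}{-51} = \left(-1185 - \left(-1105\right) \frac{1}{1162}\right) - \frac{1}{51} = \left(-1185 - - \frac{1105}{1162}\right) - \frac{1}{51} = \left(-1185 + \frac{1105}{1162}\right) - \frac{1}{51} = - \frac{1375865}{1162} - \frac{1}{51} = - \frac{70170277}{59262}$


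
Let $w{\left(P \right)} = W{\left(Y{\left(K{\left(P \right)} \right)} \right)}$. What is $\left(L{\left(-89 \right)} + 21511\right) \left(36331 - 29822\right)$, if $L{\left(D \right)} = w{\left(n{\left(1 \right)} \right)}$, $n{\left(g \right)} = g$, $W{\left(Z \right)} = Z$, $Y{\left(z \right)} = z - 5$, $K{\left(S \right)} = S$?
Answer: $139989063$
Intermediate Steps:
$Y{\left(z \right)} = -5 + z$
$w{\left(P \right)} = -5 + P$
$L{\left(D \right)} = -4$ ($L{\left(D \right)} = -5 + 1 = -4$)
$\left(L{\left(-89 \right)} + 21511\right) \left(36331 - 29822\right) = \left(-4 + 21511\right) \left(36331 - 29822\right) = 21507 \cdot 6509 = 139989063$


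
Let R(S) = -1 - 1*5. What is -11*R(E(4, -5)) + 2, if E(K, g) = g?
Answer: 68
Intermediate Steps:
R(S) = -6 (R(S) = -1 - 5 = -6)
-11*R(E(4, -5)) + 2 = -11*(-6) + 2 = 66 + 2 = 68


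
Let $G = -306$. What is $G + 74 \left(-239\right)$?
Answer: $-17992$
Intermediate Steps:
$G + 74 \left(-239\right) = -306 + 74 \left(-239\right) = -306 - 17686 = -17992$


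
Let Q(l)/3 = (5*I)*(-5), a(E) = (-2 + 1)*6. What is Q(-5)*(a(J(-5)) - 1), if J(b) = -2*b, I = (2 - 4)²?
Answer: 2100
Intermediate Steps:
I = 4 (I = (-2)² = 4)
a(E) = -6 (a(E) = -1*6 = -6)
Q(l) = -300 (Q(l) = 3*((5*4)*(-5)) = 3*(20*(-5)) = 3*(-100) = -300)
Q(-5)*(a(J(-5)) - 1) = -300*(-6 - 1) = -300*(-7) = 2100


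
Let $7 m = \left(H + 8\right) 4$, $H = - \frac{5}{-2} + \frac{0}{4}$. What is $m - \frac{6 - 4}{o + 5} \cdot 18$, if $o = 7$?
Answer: $3$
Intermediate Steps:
$H = \frac{5}{2}$ ($H = \left(-5\right) \left(- \frac{1}{2}\right) + 0 \cdot \frac{1}{4} = \frac{5}{2} + 0 = \frac{5}{2} \approx 2.5$)
$m = 6$ ($m = \frac{\left(\frac{5}{2} + 8\right) 4}{7} = \frac{\frac{21}{2} \cdot 4}{7} = \frac{1}{7} \cdot 42 = 6$)
$m - \frac{6 - 4}{o + 5} \cdot 18 = 6 - \frac{6 - 4}{7 + 5} \cdot 18 = 6 - \frac{2}{12} \cdot 18 = 6 - 2 \cdot \frac{1}{12} \cdot 18 = 6 - \frac{1}{6} \cdot 18 = 6 - 3 = 3$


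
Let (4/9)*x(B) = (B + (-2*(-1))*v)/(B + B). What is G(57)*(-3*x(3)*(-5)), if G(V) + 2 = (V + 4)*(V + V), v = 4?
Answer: 430155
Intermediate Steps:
G(V) = -2 + 2*V*(4 + V) (G(V) = -2 + (V + 4)*(V + V) = -2 + (4 + V)*(2*V) = -2 + 2*V*(4 + V))
x(B) = 9*(8 + B)/(8*B) (x(B) = 9*((B - 2*(-1)*4)/(B + B))/4 = 9*((B + 2*4)/((2*B)))/4 = 9*((B + 8)*(1/(2*B)))/4 = 9*((8 + B)*(1/(2*B)))/4 = 9*((8 + B)/(2*B))/4 = 9*(8 + B)/(8*B))
G(57)*(-3*x(3)*(-5)) = (-2 + 2*57² + 8*57)*(-3*(9/8 + 9/3)*(-5)) = (-2 + 2*3249 + 456)*(-3*(9/8 + 9*(⅓))*(-5)) = (-2 + 6498 + 456)*(-3*(9/8 + 3)*(-5)) = 6952*(-3*33/8*(-5)) = 6952*(-99/8*(-5)) = 6952*(495/8) = 430155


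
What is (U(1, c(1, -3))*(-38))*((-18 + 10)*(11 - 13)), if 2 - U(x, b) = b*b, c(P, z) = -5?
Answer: 13984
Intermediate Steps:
U(x, b) = 2 - b² (U(x, b) = 2 - b*b = 2 - b²)
(U(1, c(1, -3))*(-38))*((-18 + 10)*(11 - 13)) = ((2 - 1*(-5)²)*(-38))*((-18 + 10)*(11 - 13)) = ((2 - 1*25)*(-38))*(-8*(-2)) = ((2 - 25)*(-38))*16 = -23*(-38)*16 = 874*16 = 13984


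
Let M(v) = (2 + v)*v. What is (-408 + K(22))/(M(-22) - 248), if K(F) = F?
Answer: -193/96 ≈ -2.0104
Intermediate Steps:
M(v) = v*(2 + v)
(-408 + K(22))/(M(-22) - 248) = (-408 + 22)/(-22*(2 - 22) - 248) = -386/(-22*(-20) - 248) = -386/(440 - 248) = -386/192 = -386*1/192 = -193/96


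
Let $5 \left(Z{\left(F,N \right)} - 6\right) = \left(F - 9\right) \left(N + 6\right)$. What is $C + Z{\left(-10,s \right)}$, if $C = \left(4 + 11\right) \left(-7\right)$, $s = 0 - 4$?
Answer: $- \frac{533}{5} \approx -106.6$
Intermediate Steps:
$s = -4$ ($s = 0 - 4 = -4$)
$C = -105$ ($C = 15 \left(-7\right) = -105$)
$Z{\left(F,N \right)} = 6 + \frac{\left(-9 + F\right) \left(6 + N\right)}{5}$ ($Z{\left(F,N \right)} = 6 + \frac{\left(F - 9\right) \left(N + 6\right)}{5} = 6 + \frac{\left(-9 + F\right) \left(6 + N\right)}{5}$)
$C + Z{\left(-10,s \right)} = -105 + \left(- \frac{24}{5} - - \frac{36}{5} + \frac{6}{5} \left(-10\right) + \frac{1}{5} \left(-10\right) \left(-4\right)\right) = -105 + \left(- \frac{24}{5} + \frac{36}{5} - 12 + 8\right) = -105 - \frac{8}{5} = - \frac{533}{5}$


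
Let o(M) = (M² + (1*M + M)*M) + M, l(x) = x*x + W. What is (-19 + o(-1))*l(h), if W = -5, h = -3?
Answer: -68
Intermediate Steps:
l(x) = -5 + x² (l(x) = x*x - 5 = x² - 5 = -5 + x²)
o(M) = M + 3*M² (o(M) = (M² + (M + M)*M) + M = (M² + (2*M)*M) + M = (M² + 2*M²) + M = 3*M² + M = M + 3*M²)
(-19 + o(-1))*l(h) = (-19 - (1 + 3*(-1)))*(-5 + (-3)²) = (-19 - (1 - 3))*(-5 + 9) = (-19 - 1*(-2))*4 = (-19 + 2)*4 = -17*4 = -68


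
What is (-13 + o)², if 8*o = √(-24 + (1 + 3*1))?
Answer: (52 - I*√5)²/16 ≈ 168.69 - 14.534*I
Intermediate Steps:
o = I*√5/4 (o = √(-24 + (1 + 3*1))/8 = √(-24 + (1 + 3))/8 = √(-24 + 4)/8 = √(-20)/8 = (2*I*√5)/8 = I*√5/4 ≈ 0.55902*I)
(-13 + o)² = (-13 + I*√5/4)²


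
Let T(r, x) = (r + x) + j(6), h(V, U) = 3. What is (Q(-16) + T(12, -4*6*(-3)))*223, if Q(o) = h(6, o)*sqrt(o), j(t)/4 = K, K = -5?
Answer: 14272 + 2676*I ≈ 14272.0 + 2676.0*I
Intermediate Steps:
j(t) = -20 (j(t) = 4*(-5) = -20)
Q(o) = 3*sqrt(o)
T(r, x) = -20 + r + x (T(r, x) = (r + x) - 20 = -20 + r + x)
(Q(-16) + T(12, -4*6*(-3)))*223 = (3*sqrt(-16) + (-20 + 12 - 4*6*(-3)))*223 = (3*(4*I) + (-20 + 12 - 24*(-3)))*223 = (12*I + (-20 + 12 + 72))*223 = (12*I + 64)*223 = (64 + 12*I)*223 = 14272 + 2676*I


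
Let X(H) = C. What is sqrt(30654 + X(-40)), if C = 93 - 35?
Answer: 2*sqrt(7678) ≈ 175.25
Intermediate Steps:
C = 58
X(H) = 58
sqrt(30654 + X(-40)) = sqrt(30654 + 58) = sqrt(30712) = 2*sqrt(7678)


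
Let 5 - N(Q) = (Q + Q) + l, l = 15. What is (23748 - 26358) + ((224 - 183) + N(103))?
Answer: -2785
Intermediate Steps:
N(Q) = -10 - 2*Q (N(Q) = 5 - ((Q + Q) + 15) = 5 - (2*Q + 15) = 5 - (15 + 2*Q) = 5 + (-15 - 2*Q) = -10 - 2*Q)
(23748 - 26358) + ((224 - 183) + N(103)) = (23748 - 26358) + ((224 - 183) + (-10 - 2*103)) = -2610 + (41 + (-10 - 206)) = -2610 + (41 - 216) = -2610 - 175 = -2785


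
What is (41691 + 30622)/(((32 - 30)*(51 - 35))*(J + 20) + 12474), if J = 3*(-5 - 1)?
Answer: 72313/12538 ≈ 5.7675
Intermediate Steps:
J = -18 (J = 3*(-6) = -18)
(41691 + 30622)/(((32 - 30)*(51 - 35))*(J + 20) + 12474) = (41691 + 30622)/(((32 - 30)*(51 - 35))*(-18 + 20) + 12474) = 72313/((2*16)*2 + 12474) = 72313/(32*2 + 12474) = 72313/(64 + 12474) = 72313/12538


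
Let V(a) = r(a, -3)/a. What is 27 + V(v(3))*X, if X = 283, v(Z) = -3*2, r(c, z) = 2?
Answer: -202/3 ≈ -67.333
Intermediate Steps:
v(Z) = -6
V(a) = 2/a
27 + V(v(3))*X = 27 + (2/(-6))*283 = 27 + (2*(-1/6))*283 = 27 - 1/3*283 = 27 - 283/3 = -202/3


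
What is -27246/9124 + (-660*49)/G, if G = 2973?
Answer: -62678753/4520942 ≈ -13.864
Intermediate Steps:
-27246/9124 + (-660*49)/G = -27246/9124 - 660*49/2973 = -27246*1/9124 - 32340*1/2973 = -13623/4562 - 10780/991 = -62678753/4520942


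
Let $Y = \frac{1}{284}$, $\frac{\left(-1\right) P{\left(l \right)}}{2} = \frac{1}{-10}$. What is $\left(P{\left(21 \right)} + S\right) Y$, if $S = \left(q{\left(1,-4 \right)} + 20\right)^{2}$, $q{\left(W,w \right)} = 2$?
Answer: $\frac{2421}{1420} \approx 1.7049$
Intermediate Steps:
$P{\left(l \right)} = \frac{1}{5}$ ($P{\left(l \right)} = - \frac{2}{-10} = \left(-2\right) \left(- \frac{1}{10}\right) = \frac{1}{5}$)
$Y = \frac{1}{284} \approx 0.0035211$
$S = 484$ ($S = \left(2 + 20\right)^{2} = 22^{2} = 484$)
$\left(P{\left(21 \right)} + S\right) Y = \left(\frac{1}{5} + 484\right) \frac{1}{284} = \frac{2421}{5} \cdot \frac{1}{284} = \frac{2421}{1420}$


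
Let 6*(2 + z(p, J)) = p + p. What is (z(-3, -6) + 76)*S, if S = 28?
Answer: 2044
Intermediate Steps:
z(p, J) = -2 + p/3 (z(p, J) = -2 + (p + p)/6 = -2 + (2*p)/6 = -2 + p/3)
(z(-3, -6) + 76)*S = ((-2 + (⅓)*(-3)) + 76)*28 = ((-2 - 1) + 76)*28 = (-3 + 76)*28 = 73*28 = 2044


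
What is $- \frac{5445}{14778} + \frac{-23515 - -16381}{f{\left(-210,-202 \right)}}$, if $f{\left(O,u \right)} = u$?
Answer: $\frac{5795909}{165842} \approx 34.948$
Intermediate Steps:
$- \frac{5445}{14778} + \frac{-23515 - -16381}{f{\left(-210,-202 \right)}} = - \frac{5445}{14778} + \frac{-23515 - -16381}{-202} = \left(-5445\right) \frac{1}{14778} + \left(-23515 + 16381\right) \left(- \frac{1}{202}\right) = - \frac{605}{1642} - - \frac{3567}{101} = - \frac{605}{1642} + \frac{3567}{101} = \frac{5795909}{165842}$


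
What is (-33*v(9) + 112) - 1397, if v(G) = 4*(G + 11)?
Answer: -3925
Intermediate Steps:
v(G) = 44 + 4*G (v(G) = 4*(11 + G) = 44 + 4*G)
(-33*v(9) + 112) - 1397 = (-33*(44 + 4*9) + 112) - 1397 = (-33*(44 + 36) + 112) - 1397 = (-33*80 + 112) - 1397 = (-2640 + 112) - 1397 = -2528 - 1397 = -3925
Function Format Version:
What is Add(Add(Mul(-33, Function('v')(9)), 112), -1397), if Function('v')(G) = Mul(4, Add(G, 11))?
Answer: -3925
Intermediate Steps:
Function('v')(G) = Add(44, Mul(4, G)) (Function('v')(G) = Mul(4, Add(11, G)) = Add(44, Mul(4, G)))
Add(Add(Mul(-33, Function('v')(9)), 112), -1397) = Add(Add(Mul(-33, Add(44, Mul(4, 9))), 112), -1397) = Add(Add(Mul(-33, Add(44, 36)), 112), -1397) = Add(Add(Mul(-33, 80), 112), -1397) = Add(Add(-2640, 112), -1397) = Add(-2528, -1397) = -3925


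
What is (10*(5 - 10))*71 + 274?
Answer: -3276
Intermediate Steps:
(10*(5 - 10))*71 + 274 = (10*(-5))*71 + 274 = -50*71 + 274 = -3550 + 274 = -3276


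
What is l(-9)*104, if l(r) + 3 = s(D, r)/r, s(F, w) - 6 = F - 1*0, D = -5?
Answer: -2912/9 ≈ -323.56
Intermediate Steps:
s(F, w) = 6 + F (s(F, w) = 6 + (F - 1*0) = 6 + (F + 0) = 6 + F)
l(r) = -3 + 1/r (l(r) = -3 + (6 - 5)/r = -3 + 1/r)
l(-9)*104 = (-3 + 1/(-9))*104 = (-3 - ⅑)*104 = -28/9*104 = -2912/9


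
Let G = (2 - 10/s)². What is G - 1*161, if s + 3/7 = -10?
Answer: -811313/5329 ≈ -152.24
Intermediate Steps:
s = -73/7 (s = -3/7 - 10 = -73/7 ≈ -10.429)
G = 46656/5329 (G = (2 - 10/(-73/7))² = (2 - 10*(-7/73))² = (2 + 70/73)² = (216/73)² = 46656/5329 ≈ 8.7551)
G - 1*161 = 46656/5329 - 1*161 = 46656/5329 - 161 = -811313/5329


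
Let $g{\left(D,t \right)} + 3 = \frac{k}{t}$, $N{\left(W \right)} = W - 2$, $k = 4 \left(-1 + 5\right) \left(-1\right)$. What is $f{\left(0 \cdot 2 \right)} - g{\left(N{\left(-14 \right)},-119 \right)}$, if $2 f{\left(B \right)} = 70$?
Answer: $\frac{4506}{119} \approx 37.866$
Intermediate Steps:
$f{\left(B \right)} = 35$ ($f{\left(B \right)} = \frac{1}{2} \cdot 70 = 35$)
$k = -16$ ($k = 4 \cdot 4 \left(-1\right) = 16 \left(-1\right) = -16$)
$N{\left(W \right)} = -2 + W$ ($N{\left(W \right)} = W - 2 = -2 + W$)
$g{\left(D,t \right)} = -3 - \frac{16}{t}$
$f{\left(0 \cdot 2 \right)} - g{\left(N{\left(-14 \right)},-119 \right)} = 35 - \left(-3 - \frac{16}{-119}\right) = 35 - \left(-3 - - \frac{16}{119}\right) = 35 - \left(-3 + \frac{16}{119}\right) = 35 - - \frac{341}{119} = 35 + \frac{341}{119} = \frac{4506}{119}$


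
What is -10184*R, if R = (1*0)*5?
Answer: 0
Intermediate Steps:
R = 0 (R = 0*5 = 0)
-10184*R = -10184*0 = 0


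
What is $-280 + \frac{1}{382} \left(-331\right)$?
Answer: $- \frac{107291}{382} \approx -280.87$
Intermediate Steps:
$-280 + \frac{1}{382} \left(-331\right) = -280 - \frac{331}{382} = - \frac{107291}{382}$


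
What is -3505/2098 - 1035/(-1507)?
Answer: -3110605/3161686 ≈ -0.98384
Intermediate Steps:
-3505/2098 - 1035/(-1507) = -3505*1/2098 - 1035*(-1/1507) = -3505/2098 + 1035/1507 = -3110605/3161686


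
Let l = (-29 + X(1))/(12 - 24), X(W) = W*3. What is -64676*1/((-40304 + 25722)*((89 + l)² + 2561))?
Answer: 50616/124075385 ≈ 0.00040795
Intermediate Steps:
X(W) = 3*W
l = 13/6 (l = (-29 + 3*1)/(12 - 24) = (-29 + 3)/(-12) = -26*(-1/12) = 13/6 ≈ 2.1667)
-64676*1/((-40304 + 25722)*((89 + l)² + 2561)) = -64676*1/((-40304 + 25722)*((89 + 13/6)² + 2561)) = -64676*(-1/(14582*((547/6)² + 2561))) = -64676*(-1/(14582*(299209/36 + 2561))) = -64676/((-14582*391405/36)) = -64676/(-2853733855/18) = -64676*(-18/2853733855) = 50616/124075385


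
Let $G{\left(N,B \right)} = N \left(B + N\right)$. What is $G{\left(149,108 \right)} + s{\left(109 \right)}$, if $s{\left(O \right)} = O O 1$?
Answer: $50174$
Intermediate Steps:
$s{\left(O \right)} = O^{2}$ ($s{\left(O \right)} = O^{2} \cdot 1 = O^{2}$)
$G{\left(149,108 \right)} + s{\left(109 \right)} = 149 \left(108 + 149\right) + 109^{2} = 149 \cdot 257 + 11881 = 38293 + 11881 = 50174$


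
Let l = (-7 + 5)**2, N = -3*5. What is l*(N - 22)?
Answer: -148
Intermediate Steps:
N = -15
l = 4 (l = (-2)**2 = 4)
l*(N - 22) = 4*(-15 - 22) = 4*(-37) = -148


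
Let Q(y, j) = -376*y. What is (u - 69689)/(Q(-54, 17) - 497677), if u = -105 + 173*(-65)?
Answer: 81039/477373 ≈ 0.16976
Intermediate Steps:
u = -11350 (u = -105 - 11245 = -11350)
(u - 69689)/(Q(-54, 17) - 497677) = (-11350 - 69689)/(-376*(-54) - 497677) = -81039/(20304 - 497677) = -81039/(-477373) = -81039*(-1/477373) = 81039/477373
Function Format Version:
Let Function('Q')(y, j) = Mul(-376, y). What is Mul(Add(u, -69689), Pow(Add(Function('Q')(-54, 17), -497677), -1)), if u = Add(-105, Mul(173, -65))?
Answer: Rational(81039, 477373) ≈ 0.16976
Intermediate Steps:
u = -11350 (u = Add(-105, -11245) = -11350)
Mul(Add(u, -69689), Pow(Add(Function('Q')(-54, 17), -497677), -1)) = Mul(Add(-11350, -69689), Pow(Add(Mul(-376, -54), -497677), -1)) = Mul(-81039, Pow(Add(20304, -497677), -1)) = Mul(-81039, Pow(-477373, -1)) = Mul(-81039, Rational(-1, 477373)) = Rational(81039, 477373)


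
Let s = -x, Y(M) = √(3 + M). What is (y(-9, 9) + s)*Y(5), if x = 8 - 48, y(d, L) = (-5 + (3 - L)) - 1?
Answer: 56*√2 ≈ 79.196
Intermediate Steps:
y(d, L) = -3 - L (y(d, L) = (-2 - L) - 1 = -3 - L)
x = -40
s = 40 (s = -1*(-40) = 40)
(y(-9, 9) + s)*Y(5) = ((-3 - 1*9) + 40)*√(3 + 5) = ((-3 - 9) + 40)*√8 = (-12 + 40)*(2*√2) = 28*(2*√2) = 56*√2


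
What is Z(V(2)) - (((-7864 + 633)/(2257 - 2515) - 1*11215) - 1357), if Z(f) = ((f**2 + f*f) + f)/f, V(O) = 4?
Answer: 3238667/258 ≈ 12553.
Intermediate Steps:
Z(f) = (f + 2*f**2)/f (Z(f) = ((f**2 + f**2) + f)/f = (2*f**2 + f)/f = (f + 2*f**2)/f)
Z(V(2)) - (((-7864 + 633)/(2257 - 2515) - 1*11215) - 1357) = (1 + 2*4) - (((-7864 + 633)/(2257 - 2515) - 1*11215) - 1357) = (1 + 8) - ((-7231/(-258) - 11215) - 1357) = 9 - ((-7231*(-1/258) - 11215) - 1357) = 9 - ((7231/258 - 11215) - 1357) = 9 - (-2886239/258 - 1357) = 9 - 1*(-3236345/258) = 9 + 3236345/258 = 3238667/258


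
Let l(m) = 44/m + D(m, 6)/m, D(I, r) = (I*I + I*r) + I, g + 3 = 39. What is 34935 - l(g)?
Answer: 314017/9 ≈ 34891.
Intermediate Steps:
g = 36 (g = -3 + 39 = 36)
D(I, r) = I + I**2 + I*r (D(I, r) = (I**2 + I*r) + I = I + I**2 + I*r)
l(m) = 7 + m + 44/m (l(m) = 44/m + (m*(1 + m + 6))/m = 44/m + (m*(7 + m))/m = 44/m + (7 + m) = 7 + m + 44/m)
34935 - l(g) = 34935 - (7 + 36 + 44/36) = 34935 - (7 + 36 + 44*(1/36)) = 34935 - (7 + 36 + 11/9) = 34935 - 1*398/9 = 34935 - 398/9 = 314017/9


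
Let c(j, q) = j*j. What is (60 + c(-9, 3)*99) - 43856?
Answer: -35777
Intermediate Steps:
c(j, q) = j**2
(60 + c(-9, 3)*99) - 43856 = (60 + (-9)**2*99) - 43856 = (60 + 81*99) - 43856 = (60 + 8019) - 43856 = 8079 - 43856 = -35777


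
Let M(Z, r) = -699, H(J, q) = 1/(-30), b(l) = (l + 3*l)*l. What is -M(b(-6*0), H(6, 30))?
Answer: 699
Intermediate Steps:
b(l) = 4*l² (b(l) = (4*l)*l = 4*l²)
H(J, q) = -1/30
-M(b(-6*0), H(6, 30)) = -1*(-699) = 699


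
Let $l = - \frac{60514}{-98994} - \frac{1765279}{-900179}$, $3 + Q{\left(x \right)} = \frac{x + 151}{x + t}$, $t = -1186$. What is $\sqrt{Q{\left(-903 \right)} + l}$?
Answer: $\frac{i \sqrt{244275109786462017981597}}{1899547309443} \approx 0.26019 i$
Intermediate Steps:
$Q{\left(x \right)} = -3 + \frac{151 + x}{-1186 + x}$ ($Q{\left(x \right)} = -3 + \frac{x + 151}{x - 1186} = -3 + \frac{151 + x}{-1186 + x}$)
$l = \frac{16373247238}{6365165709}$ ($l = \left(-60514\right) \left(- \frac{1}{98994}\right) - - \frac{1765279}{900179} = \frac{30257}{49497} + \frac{1765279}{900179} = \frac{16373247238}{6365165709} \approx 2.5723$)
$\sqrt{Q{\left(-903 \right)} + l} = \sqrt{\frac{3709 - -1806}{-1186 - 903} + \frac{16373247238}{6365165709}} = \sqrt{\frac{3709 + 1806}{-2089} + \frac{16373247238}{6365165709}} = \sqrt{\left(- \frac{1}{2089}\right) 5515 + \frac{16373247238}{6365165709}} = \sqrt{- \frac{5515}{2089} + \frac{16373247238}{6365165709}} = \sqrt{- \frac{900175404953}{13296831166101}} = \frac{i \sqrt{244275109786462017981597}}{1899547309443}$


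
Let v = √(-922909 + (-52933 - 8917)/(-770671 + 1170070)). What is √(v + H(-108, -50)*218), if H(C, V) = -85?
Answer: √(-60324438143970 + 57057*I*√3004531906352691)/57057 ≈ 3.5275 + 136.17*I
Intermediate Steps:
v = I*√3004531906352691/57057 (v = √(-922909 - 61850/399399) = √(-368608993541/399399) = I*√3004531906352691/57057 ≈ 960.68*I)
√(v + H(-108, -50)*218) = √(I*√3004531906352691/57057 - 85*218) = √(I*√3004531906352691/57057 - 18530) = √(-18530 + I*√3004531906352691/57057)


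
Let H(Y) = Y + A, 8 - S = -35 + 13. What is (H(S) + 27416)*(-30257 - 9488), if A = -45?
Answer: -1089052745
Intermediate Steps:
S = 30 (S = 8 - (-35 + 13) = 8 - 1*(-22) = 8 + 22 = 30)
H(Y) = -45 + Y (H(Y) = Y - 45 = -45 + Y)
(H(S) + 27416)*(-30257 - 9488) = ((-45 + 30) + 27416)*(-30257 - 9488) = (-15 + 27416)*(-39745) = 27401*(-39745) = -1089052745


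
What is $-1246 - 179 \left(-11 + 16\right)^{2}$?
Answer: $-5721$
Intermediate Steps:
$-1246 - 179 \left(-11 + 16\right)^{2} = -1246 - 179 \cdot 5^{2} = -1246 - 4475 = -5721$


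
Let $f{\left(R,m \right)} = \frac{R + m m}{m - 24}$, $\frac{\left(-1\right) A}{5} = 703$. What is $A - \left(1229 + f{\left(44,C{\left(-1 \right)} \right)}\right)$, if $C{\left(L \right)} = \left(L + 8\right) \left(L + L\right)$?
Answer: $- \frac{90016}{19} \approx -4737.7$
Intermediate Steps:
$A = -3515$ ($A = \left(-5\right) 703 = -3515$)
$C{\left(L \right)} = 2 L \left(8 + L\right)$ ($C{\left(L \right)} = \left(8 + L\right) 2 L = 2 L \left(8 + L\right)$)
$f{\left(R,m \right)} = \frac{R + m^{2}}{-24 + m}$
$A - \left(1229 + f{\left(44,C{\left(-1 \right)} \right)}\right) = -3515 - \left(1229 + \frac{44 + \left(2 \left(-1\right) \left(8 - 1\right)\right)^{2}}{-24 + 2 \left(-1\right) \left(8 - 1\right)}\right) = -3515 - \left(1229 + \frac{44 + \left(2 \left(-1\right) 7\right)^{2}}{-24 + 2 \left(-1\right) 7}\right) = -3515 - \left(1229 + \frac{44 + \left(-14\right)^{2}}{-24 - 14}\right) = -3515 - \left(1229 + \frac{44 + 196}{-38}\right) = -3515 - \left(1229 - \frac{120}{19}\right) = -3515 - \frac{23231}{19} = - \frac{90016}{19}$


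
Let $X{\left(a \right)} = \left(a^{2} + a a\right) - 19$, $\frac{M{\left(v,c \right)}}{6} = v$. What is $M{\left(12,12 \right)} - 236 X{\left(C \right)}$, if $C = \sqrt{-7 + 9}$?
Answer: $3612$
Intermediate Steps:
$C = \sqrt{2} \approx 1.4142$
$M{\left(v,c \right)} = 6 v$
$X{\left(a \right)} = -19 + 2 a^{2}$ ($X{\left(a \right)} = \left(a^{2} + a^{2}\right) - 19 = 2 a^{2} - 19 = -19 + 2 a^{2}$)
$M{\left(12,12 \right)} - 236 X{\left(C \right)} = 6 \cdot 12 - 236 \left(-19 + 2 \left(\sqrt{2}\right)^{2}\right) = 72 - 236 \left(-19 + 2 \cdot 2\right) = 72 - 236 \left(-19 + 4\right) = 72 - -3540 = 72 + 3540 = 3612$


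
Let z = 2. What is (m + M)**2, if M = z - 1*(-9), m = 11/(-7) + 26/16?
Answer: 383161/3136 ≈ 122.18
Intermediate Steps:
m = 3/56 (m = 11*(-1/7) + 26*(1/16) = -11/7 + 13/8 = 3/56 ≈ 0.053571)
M = 11 (M = 2 - 1*(-9) = 2 + 9 = 11)
(m + M)**2 = (3/56 + 11)**2 = (619/56)**2 = 383161/3136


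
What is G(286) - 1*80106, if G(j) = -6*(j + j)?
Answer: -83538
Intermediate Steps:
G(j) = -12*j
G(286) - 1*80106 = -12*286 - 1*80106 = -3432 - 80106 = -83538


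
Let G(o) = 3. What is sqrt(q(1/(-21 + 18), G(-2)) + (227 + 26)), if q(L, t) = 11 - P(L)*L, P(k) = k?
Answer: 5*sqrt(95)/3 ≈ 16.245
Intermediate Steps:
q(L, t) = 11 - L**2 (q(L, t) = 11 - L*L = 11 - L**2)
sqrt(q(1/(-21 + 18), G(-2)) + (227 + 26)) = sqrt((11 - (1/(-21 + 18))**2) + (227 + 26)) = sqrt((11 - (1/(-3))**2) + 253) = sqrt((11 - (-1/3)**2) + 253) = sqrt((11 - 1*1/9) + 253) = sqrt((11 - 1/9) + 253) = sqrt(98/9 + 253) = sqrt(2375/9) = 5*sqrt(95)/3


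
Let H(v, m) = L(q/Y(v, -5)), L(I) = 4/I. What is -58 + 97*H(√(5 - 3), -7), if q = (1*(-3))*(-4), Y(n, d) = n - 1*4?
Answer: -562/3 + 97*√2/3 ≈ -141.61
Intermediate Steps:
Y(n, d) = -4 + n (Y(n, d) = n - 4 = -4 + n)
q = 12 (q = -3*(-4) = 12)
H(v, m) = -4/3 + v/3 (H(v, m) = 4/((12/(-4 + v))) = 4*(-⅓ + v/12) = -4/3 + v/3)
-58 + 97*H(√(5 - 3), -7) = -58 + 97*(-4/3 + √(5 - 3)/3) = -58 + 97*(-4/3 + √2/3) = -58 + (-388/3 + 97*√2/3) = -562/3 + 97*√2/3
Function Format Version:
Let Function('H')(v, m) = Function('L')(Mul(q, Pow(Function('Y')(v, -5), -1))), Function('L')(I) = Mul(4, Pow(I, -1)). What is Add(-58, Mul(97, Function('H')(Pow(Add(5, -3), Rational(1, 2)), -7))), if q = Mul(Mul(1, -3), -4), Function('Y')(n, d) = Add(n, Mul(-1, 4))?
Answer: Add(Rational(-562, 3), Mul(Rational(97, 3), Pow(2, Rational(1, 2)))) ≈ -141.61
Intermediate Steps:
Function('Y')(n, d) = Add(-4, n) (Function('Y')(n, d) = Add(n, -4) = Add(-4, n))
q = 12 (q = Mul(-3, -4) = 12)
Function('H')(v, m) = Add(Rational(-4, 3), Mul(Rational(1, 3), v)) (Function('H')(v, m) = Mul(4, Pow(Mul(12, Pow(Add(-4, v), -1)), -1)) = Mul(4, Add(Rational(-1, 3), Mul(Rational(1, 12), v))) = Add(Rational(-4, 3), Mul(Rational(1, 3), v)))
Add(-58, Mul(97, Function('H')(Pow(Add(5, -3), Rational(1, 2)), -7))) = Add(-58, Mul(97, Add(Rational(-4, 3), Mul(Rational(1, 3), Pow(Add(5, -3), Rational(1, 2)))))) = Add(-58, Mul(97, Add(Rational(-4, 3), Mul(Rational(1, 3), Pow(2, Rational(1, 2)))))) = Add(-58, Add(Rational(-388, 3), Mul(Rational(97, 3), Pow(2, Rational(1, 2))))) = Add(Rational(-562, 3), Mul(Rational(97, 3), Pow(2, Rational(1, 2))))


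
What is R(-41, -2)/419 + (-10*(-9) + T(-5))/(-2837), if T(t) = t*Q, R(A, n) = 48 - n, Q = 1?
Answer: 106235/1188703 ≈ 0.089370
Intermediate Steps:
T(t) = t (T(t) = t*1 = t)
R(-41, -2)/419 + (-10*(-9) + T(-5))/(-2837) = (48 - 1*(-2))/419 + (-10*(-9) - 5)/(-2837) = (48 + 2)*(1/419) + (90 - 5)*(-1/2837) = 50*(1/419) + 85*(-1/2837) = 50/419 - 85/2837 = 106235/1188703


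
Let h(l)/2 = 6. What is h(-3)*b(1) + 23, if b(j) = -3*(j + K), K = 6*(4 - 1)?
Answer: -661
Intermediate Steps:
K = 18 (K = 6*3 = 18)
h(l) = 12 (h(l) = 2*6 = 12)
b(j) = -54 - 3*j (b(j) = -3*(j + 18) = -3*(18 + j) = -54 - 3*j)
h(-3)*b(1) + 23 = 12*(-54 - 3*1) + 23 = 12*(-54 - 3) + 23 = 12*(-57) + 23 = -684 + 23 = -661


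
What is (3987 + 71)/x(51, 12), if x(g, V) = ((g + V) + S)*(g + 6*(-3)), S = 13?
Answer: 2029/1254 ≈ 1.6180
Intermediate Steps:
x(g, V) = (-18 + g)*(13 + V + g) (x(g, V) = ((g + V) + 13)*(g + 6*(-3)) = ((V + g) + 13)*(g - 18) = (13 + V + g)*(-18 + g) = (-18 + g)*(13 + V + g))
(3987 + 71)/x(51, 12) = (3987 + 71)/(-234 + 51**2 - 18*12 - 5*51 + 12*51) = 4058/(-234 + 2601 - 216 - 255 + 612) = 4058/2508 = 4058*(1/2508) = 2029/1254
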